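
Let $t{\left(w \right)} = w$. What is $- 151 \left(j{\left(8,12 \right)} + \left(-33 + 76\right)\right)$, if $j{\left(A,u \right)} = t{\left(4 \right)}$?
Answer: $-7097$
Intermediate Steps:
$j{\left(A,u \right)} = 4$
$- 151 \left(j{\left(8,12 \right)} + \left(-33 + 76\right)\right) = - 151 \left(4 + \left(-33 + 76\right)\right) = - 151 \left(4 + 43\right) = \left(-151\right) 47 = -7097$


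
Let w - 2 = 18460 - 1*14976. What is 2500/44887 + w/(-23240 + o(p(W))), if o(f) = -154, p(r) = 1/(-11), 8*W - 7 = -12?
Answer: -2333121/25002059 ≈ -0.093317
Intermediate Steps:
W = -5/8 (W = 7/8 + (⅛)*(-12) = 7/8 - 3/2 = -5/8 ≈ -0.62500)
p(r) = -1/11
w = 3486 (w = 2 + (18460 - 1*14976) = 2 + (18460 - 14976) = 2 + 3484 = 3486)
2500/44887 + w/(-23240 + o(p(W))) = 2500/44887 + 3486/(-23240 - 154) = 2500*(1/44887) + 3486/(-23394) = 2500/44887 + 3486*(-1/23394) = 2500/44887 - 83/557 = -2333121/25002059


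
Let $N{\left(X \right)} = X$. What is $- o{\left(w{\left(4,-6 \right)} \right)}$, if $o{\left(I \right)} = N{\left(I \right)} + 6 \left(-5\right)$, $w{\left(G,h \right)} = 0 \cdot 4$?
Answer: $30$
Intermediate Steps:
$w{\left(G,h \right)} = 0$
$o{\left(I \right)} = -30 + I$ ($o{\left(I \right)} = I + 6 \left(-5\right) = I - 30 = -30 + I$)
$- o{\left(w{\left(4,-6 \right)} \right)} = - (-30 + 0) = \left(-1\right) \left(-30\right) = 30$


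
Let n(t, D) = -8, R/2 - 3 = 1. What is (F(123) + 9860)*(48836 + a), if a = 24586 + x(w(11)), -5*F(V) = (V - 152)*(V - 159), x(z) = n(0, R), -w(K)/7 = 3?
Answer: 3542665984/5 ≈ 7.0853e+8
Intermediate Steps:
R = 8 (R = 6 + 2*1 = 6 + 2 = 8)
w(K) = -21 (w(K) = -7*3 = -21)
x(z) = -8
F(V) = -(-159 + V)*(-152 + V)/5 (F(V) = -(V - 152)*(V - 159)/5 = -(-152 + V)*(-159 + V)/5 = -(-159 + V)*(-152 + V)/5)
a = 24578 (a = 24586 - 8 = 24578)
(F(123) + 9860)*(48836 + a) = ((-24168/5 - ⅕*123² + (311/5)*123) + 9860)*(48836 + 24578) = ((-24168/5 - ⅕*15129 + 38253/5) + 9860)*73414 = ((-24168/5 - 15129/5 + 38253/5) + 9860)*73414 = (-1044/5 + 9860)*73414 = (48256/5)*73414 = 3542665984/5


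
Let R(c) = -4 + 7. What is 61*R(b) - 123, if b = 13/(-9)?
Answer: 60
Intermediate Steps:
b = -13/9 (b = 13*(-⅑) = -13/9 ≈ -1.4444)
R(c) = 3
61*R(b) - 123 = 61*3 - 123 = 183 - 123 = 60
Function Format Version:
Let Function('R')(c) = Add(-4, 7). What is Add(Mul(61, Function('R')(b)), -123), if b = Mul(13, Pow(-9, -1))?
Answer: 60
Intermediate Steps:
b = Rational(-13, 9) (b = Mul(13, Rational(-1, 9)) = Rational(-13, 9) ≈ -1.4444)
Function('R')(c) = 3
Add(Mul(61, Function('R')(b)), -123) = Add(Mul(61, 3), -123) = Add(183, -123) = 60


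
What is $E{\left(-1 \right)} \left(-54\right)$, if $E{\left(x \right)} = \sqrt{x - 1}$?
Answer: $- 54 i \sqrt{2} \approx - 76.368 i$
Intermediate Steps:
$E{\left(x \right)} = \sqrt{-1 + x}$
$E{\left(-1 \right)} \left(-54\right) = \sqrt{-1 - 1} \left(-54\right) = \sqrt{-2} \left(-54\right) = i \sqrt{2} \left(-54\right) = - 54 i \sqrt{2}$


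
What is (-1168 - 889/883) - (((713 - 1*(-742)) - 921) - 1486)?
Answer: -191617/883 ≈ -217.01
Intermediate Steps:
(-1168 - 889/883) - (((713 - 1*(-742)) - 921) - 1486) = (-1168 - 889*1/883) - (((713 + 742) - 921) - 1486) = (-1168 - 889/883) - ((1455 - 921) - 1486) = -1032233/883 - (534 - 1486) = -1032233/883 - 1*(-952) = -1032233/883 + 952 = -191617/883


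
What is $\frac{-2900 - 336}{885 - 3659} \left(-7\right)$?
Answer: $- \frac{11326}{1387} \approx -8.1658$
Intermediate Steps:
$\frac{-2900 - 336}{885 - 3659} \left(-7\right) = - \frac{3236}{-2774} \left(-7\right) = \left(-3236\right) \left(- \frac{1}{2774}\right) \left(-7\right) = \frac{1618}{1387} \left(-7\right) = - \frac{11326}{1387}$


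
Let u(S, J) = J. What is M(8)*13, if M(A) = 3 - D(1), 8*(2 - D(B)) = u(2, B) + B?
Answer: 65/4 ≈ 16.250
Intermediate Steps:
D(B) = 2 - B/4 (D(B) = 2 - (B + B)/8 = 2 - B/4)
M(A) = 5/4 (M(A) = 3 - (2 - ¼*1) = 3 - (2 - ¼) = 3 - 1*7/4 = 3 - 7/4 = 5/4)
M(8)*13 = (5/4)*13 = 65/4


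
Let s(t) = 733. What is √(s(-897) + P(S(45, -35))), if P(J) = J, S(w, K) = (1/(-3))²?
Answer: √6598/3 ≈ 27.076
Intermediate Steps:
S(w, K) = ⅑ (S(w, K) = (-⅓)² = ⅑)
√(s(-897) + P(S(45, -35))) = √(733 + ⅑) = √(6598/9) = √6598/3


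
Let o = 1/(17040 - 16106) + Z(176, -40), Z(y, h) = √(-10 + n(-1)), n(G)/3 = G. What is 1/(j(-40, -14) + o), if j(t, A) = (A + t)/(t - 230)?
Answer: 4385130/284397421 - 21808900*I*√13/284397421 ≈ 0.015419 - 0.27649*I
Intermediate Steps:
n(G) = 3*G
j(t, A) = (A + t)/(-230 + t)
Z(y, h) = I*√13 (Z(y, h) = √(-10 + 3*(-1)) = √(-10 - 3) = √(-13) = I*√13)
o = 1/934 + I*√13 (o = 1/(17040 - 16106) + I*√13 = 1/934 + I*√13 ≈ 0.0010707 + 3.6056*I)
1/(j(-40, -14) + o) = 1/((-14 - 40)/(-230 - 40) + (1/934 + I*√13)) = 1/(-54/(-270) + (1/934 + I*√13)) = 1/(-1/270*(-54) + (1/934 + I*√13)) = 1/(⅕ + (1/934 + I*√13)) = 1/(939/4670 + I*√13)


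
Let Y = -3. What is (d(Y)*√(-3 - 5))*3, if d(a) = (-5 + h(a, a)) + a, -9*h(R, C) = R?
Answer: -46*I*√2 ≈ -65.054*I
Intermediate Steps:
h(R, C) = -R/9
d(a) = -5 + 8*a/9 (d(a) = (-5 - a/9) + a = -5 + 8*a/9)
(d(Y)*√(-3 - 5))*3 = ((-5 + (8/9)*(-3))*√(-3 - 5))*3 = ((-5 - 8/3)*√(-8))*3 = -46*I*√2/3*3 = -46*I*√2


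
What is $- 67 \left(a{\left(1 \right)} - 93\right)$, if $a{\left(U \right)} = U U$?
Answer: $6164$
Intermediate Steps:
$a{\left(U \right)} = U^{2}$
$- 67 \left(a{\left(1 \right)} - 93\right) = - 67 \left(1^{2} - 93\right) = - 67 \left(1 - 93\right) = \left(-67\right) \left(-92\right) = 6164$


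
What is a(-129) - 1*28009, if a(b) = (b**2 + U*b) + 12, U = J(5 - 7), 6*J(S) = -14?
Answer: -11055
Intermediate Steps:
J(S) = -7/3 (J(S) = (1/6)*(-14) = -7/3)
U = -7/3 ≈ -2.3333
a(b) = 12 + b**2 - 7*b/3 (a(b) = (b**2 - 7*b/3) + 12 = 12 + b**2 - 7*b/3)
a(-129) - 1*28009 = (12 + (-129)**2 - 7/3*(-129)) - 1*28009 = (12 + 16641 + 301) - 28009 = 16954 - 28009 = -11055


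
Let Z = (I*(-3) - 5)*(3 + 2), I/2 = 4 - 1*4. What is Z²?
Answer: 625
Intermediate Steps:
I = 0 (I = 2*(4 - 1*4) = 2*(4 - 4) = 2*0 = 0)
Z = -25 (Z = (0*(-3) - 5)*(3 + 2) = (0 - 5)*5 = -5*5 = -25)
Z² = (-25)² = 625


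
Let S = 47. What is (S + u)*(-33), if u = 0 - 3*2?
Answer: -1353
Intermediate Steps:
u = -6 (u = 0 - 6 = -6)
(S + u)*(-33) = (47 - 6)*(-33) = 41*(-33) = -1353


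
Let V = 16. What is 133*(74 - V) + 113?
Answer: 7827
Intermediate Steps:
133*(74 - V) + 113 = 133*(74 - 1*16) + 113 = 133*(74 - 16) + 113 = 133*58 + 113 = 7714 + 113 = 7827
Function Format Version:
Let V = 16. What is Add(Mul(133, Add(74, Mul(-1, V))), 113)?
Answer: 7827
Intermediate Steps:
Add(Mul(133, Add(74, Mul(-1, V))), 113) = Add(Mul(133, Add(74, Mul(-1, 16))), 113) = Add(Mul(133, Add(74, -16)), 113) = Add(Mul(133, 58), 113) = Add(7714, 113) = 7827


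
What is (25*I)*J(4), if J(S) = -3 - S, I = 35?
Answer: -6125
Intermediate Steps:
(25*I)*J(4) = (25*35)*(-3 - 1*4) = 875*(-3 - 4) = 875*(-7) = -6125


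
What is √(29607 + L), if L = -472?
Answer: √29135 ≈ 170.69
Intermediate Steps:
√(29607 + L) = √(29607 - 472) = √29135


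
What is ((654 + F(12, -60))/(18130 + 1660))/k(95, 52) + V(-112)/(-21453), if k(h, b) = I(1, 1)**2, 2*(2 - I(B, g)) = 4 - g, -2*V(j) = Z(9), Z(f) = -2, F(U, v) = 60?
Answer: 30624989/212277435 ≈ 0.14427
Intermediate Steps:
V(j) = 1 (V(j) = -1/2*(-2) = 1)
I(B, g) = g/2 (I(B, g) = 2 - (4 - g)/2 = 2 + (-2 + g/2) = g/2)
k(h, b) = 1/4 (k(h, b) = ((1/2)*1)**2 = (1/2)**2 = 1/4)
((654 + F(12, -60))/(18130 + 1660))/k(95, 52) + V(-112)/(-21453) = ((654 + 60)/(18130 + 1660))/(1/4) + 1/(-21453) = (714/19790)*4 + 1*(-1/21453) = (714*(1/19790))*4 - 1/21453 = (357/9895)*4 - 1/21453 = 1428/9895 - 1/21453 = 30624989/212277435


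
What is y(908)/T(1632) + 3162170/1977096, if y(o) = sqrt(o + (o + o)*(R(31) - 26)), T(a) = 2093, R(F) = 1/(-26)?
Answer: 143735/89868 + 4*I*sqrt(489866)/27209 ≈ 1.5994 + 0.10289*I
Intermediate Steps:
R(F) = -1/26
y(o) = 2*sqrt(2158)*sqrt(-o)/13 (y(o) = sqrt(o + (o + o)*(-1/26 - 26)) = sqrt(o + (2*o)*(-677/26)) = sqrt(o - 677*o/13) = sqrt(-664*o/13) = 2*sqrt(2158)*sqrt(-o)/13)
y(908)/T(1632) + 3162170/1977096 = (2*sqrt(2158)*sqrt(-1*908)/13)/2093 + 3162170/1977096 = (2*sqrt(2158)*sqrt(-908)/13)*(1/2093) + 3162170*(1/1977096) = (2*sqrt(2158)*(2*I*sqrt(227))/13)*(1/2093) + 143735/89868 = (4*I*sqrt(489866)/13)*(1/2093) + 143735/89868 = 4*I*sqrt(489866)/27209 + 143735/89868 = 143735/89868 + 4*I*sqrt(489866)/27209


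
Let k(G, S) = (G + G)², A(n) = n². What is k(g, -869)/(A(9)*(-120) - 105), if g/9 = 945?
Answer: -3857868/131 ≈ -29449.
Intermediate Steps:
g = 8505 (g = 9*945 = 8505)
k(G, S) = 4*G² (k(G, S) = (2*G)² = 4*G²)
k(g, -869)/(A(9)*(-120) - 105) = (4*8505²)/(9²*(-120) - 105) = (4*72335025)/(81*(-120) - 105) = 289340100/(-9720 - 105) = 289340100/(-9825) = 289340100*(-1/9825) = -3857868/131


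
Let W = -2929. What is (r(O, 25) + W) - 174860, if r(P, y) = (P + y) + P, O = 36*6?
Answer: -177332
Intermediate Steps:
O = 216
r(P, y) = y + 2*P
(r(O, 25) + W) - 174860 = ((25 + 2*216) - 2929) - 174860 = ((25 + 432) - 2929) - 174860 = (457 - 2929) - 174860 = -2472 - 174860 = -177332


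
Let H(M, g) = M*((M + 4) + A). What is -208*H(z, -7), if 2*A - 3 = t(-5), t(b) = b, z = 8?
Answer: -18304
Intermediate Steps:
A = -1 (A = 3/2 + (½)*(-5) = 3/2 - 5/2 = -1)
H(M, g) = M*(3 + M) (H(M, g) = M*((M + 4) - 1) = M*((4 + M) - 1) = M*(3 + M))
-208*H(z, -7) = -1664*(3 + 8) = -1664*11 = -208*88 = -18304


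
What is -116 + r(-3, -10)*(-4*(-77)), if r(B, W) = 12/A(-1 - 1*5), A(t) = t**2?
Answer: -40/3 ≈ -13.333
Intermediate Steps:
r(B, W) = 1/3 (r(B, W) = 12/((-1 - 1*5)**2) = 12/((-1 - 5)**2) = 12/((-6)**2) = 12/36 = 12*(1/36) = 1/3)
-116 + r(-3, -10)*(-4*(-77)) = -116 + (-4*(-77))/3 = -116 + (1/3)*308 = -116 + 308/3 = -40/3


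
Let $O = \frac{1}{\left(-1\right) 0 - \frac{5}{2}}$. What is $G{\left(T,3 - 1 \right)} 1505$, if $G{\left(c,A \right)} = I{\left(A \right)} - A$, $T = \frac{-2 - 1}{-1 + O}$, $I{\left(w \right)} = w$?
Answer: $0$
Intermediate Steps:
$O = - \frac{2}{5}$ ($O = \frac{1}{0 - \frac{5}{2}} = \frac{1}{- \frac{5}{2}} = - \frac{2}{5} \approx -0.4$)
$T = \frac{15}{7}$ ($T = \frac{-2 - 1}{-1 - \frac{2}{5}} = - \frac{3}{- \frac{7}{5}} = \left(-3\right) \left(- \frac{5}{7}\right) = \frac{15}{7} \approx 2.1429$)
$G{\left(c,A \right)} = 0$ ($G{\left(c,A \right)} = A - A = 0$)
$G{\left(T,3 - 1 \right)} 1505 = 0 \cdot 1505 = 0$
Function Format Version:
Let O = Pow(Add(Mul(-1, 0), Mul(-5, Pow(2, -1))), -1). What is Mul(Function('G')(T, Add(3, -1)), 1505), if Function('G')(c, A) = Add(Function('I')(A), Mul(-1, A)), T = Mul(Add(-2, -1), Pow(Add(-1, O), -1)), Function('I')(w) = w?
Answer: 0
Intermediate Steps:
O = Rational(-2, 5) (O = Pow(Add(0, Mul(-5, Rational(1, 2))), -1) = Pow(Add(0, Rational(-5, 2)), -1) = Pow(Rational(-5, 2), -1) = Rational(-2, 5) ≈ -0.40000)
T = Rational(15, 7) (T = Mul(Add(-2, -1), Pow(Add(-1, Rational(-2, 5)), -1)) = Mul(-3, Pow(Rational(-7, 5), -1)) = Mul(-3, Rational(-5, 7)) = Rational(15, 7) ≈ 2.1429)
Function('G')(c, A) = 0 (Function('G')(c, A) = Add(A, Mul(-1, A)) = 0)
Mul(Function('G')(T, Add(3, -1)), 1505) = Mul(0, 1505) = 0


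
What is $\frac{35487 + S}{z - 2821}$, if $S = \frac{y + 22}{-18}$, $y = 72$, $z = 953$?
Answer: $- \frac{79834}{4203} \approx -18.995$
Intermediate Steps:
$S = - \frac{47}{9}$ ($S = \frac{72 + 22}{-18} = \left(- \frac{1}{18}\right) 94 = - \frac{47}{9} \approx -5.2222$)
$\frac{35487 + S}{z - 2821} = \frac{35487 - \frac{47}{9}}{953 - 2821} = \frac{319336}{9 \left(-1868\right)} = \frac{319336}{9} \left(- \frac{1}{1868}\right) = - \frac{79834}{4203}$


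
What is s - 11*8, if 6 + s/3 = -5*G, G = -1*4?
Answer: -46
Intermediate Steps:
G = -4
s = 42 (s = -18 + 3*(-5*(-4)) = -18 + 3*20 = -18 + 60 = 42)
s - 11*8 = 42 - 11*8 = 42 - 88 = -46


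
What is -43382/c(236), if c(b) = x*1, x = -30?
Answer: 21691/15 ≈ 1446.1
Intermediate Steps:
c(b) = -30 (c(b) = -30*1 = -30)
-43382/c(236) = -43382/(-30) = -43382*(-1/30) = 21691/15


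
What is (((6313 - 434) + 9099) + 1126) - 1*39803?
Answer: -23699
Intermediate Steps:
(((6313 - 434) + 9099) + 1126) - 1*39803 = ((5879 + 9099) + 1126) - 39803 = (14978 + 1126) - 39803 = 16104 - 39803 = -23699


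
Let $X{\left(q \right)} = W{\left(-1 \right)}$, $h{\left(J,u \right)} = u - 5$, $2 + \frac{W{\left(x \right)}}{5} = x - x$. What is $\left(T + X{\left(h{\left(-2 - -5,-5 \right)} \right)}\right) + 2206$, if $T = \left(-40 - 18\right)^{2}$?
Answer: $5560$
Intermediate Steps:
$W{\left(x \right)} = -10$ ($W{\left(x \right)} = -10 + 5 \left(x - x\right) = -10 + 5 \cdot 0 = -10 + 0 = -10$)
$h{\left(J,u \right)} = -5 + u$
$X{\left(q \right)} = -10$
$T = 3364$ ($T = \left(-40 + \left(-19 + 1\right)\right)^{2} = \left(-40 - 18\right)^{2} = \left(-58\right)^{2} = 3364$)
$\left(T + X{\left(h{\left(-2 - -5,-5 \right)} \right)}\right) + 2206 = \left(3364 - 10\right) + 2206 = 3354 + 2206 = 5560$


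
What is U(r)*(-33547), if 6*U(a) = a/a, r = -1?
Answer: -33547/6 ≈ -5591.2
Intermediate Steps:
U(a) = ⅙ (U(a) = (a/a)/6 = (⅙)*1 = ⅙)
U(r)*(-33547) = (⅙)*(-33547) = -33547/6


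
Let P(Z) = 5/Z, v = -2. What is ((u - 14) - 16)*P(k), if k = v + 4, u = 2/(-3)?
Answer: -230/3 ≈ -76.667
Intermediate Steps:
u = -2/3 (u = 2*(-1/3) = -2/3 ≈ -0.66667)
k = 2 (k = -2 + 4 = 2)
((u - 14) - 16)*P(k) = ((-2/3 - 14) - 16)*(5/2) = (-44/3 - 16)*(5*(1/2)) = -92/3*5/2 = -230/3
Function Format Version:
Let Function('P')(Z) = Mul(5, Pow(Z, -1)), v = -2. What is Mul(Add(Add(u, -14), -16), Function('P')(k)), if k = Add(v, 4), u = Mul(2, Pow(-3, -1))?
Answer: Rational(-230, 3) ≈ -76.667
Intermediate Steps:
u = Rational(-2, 3) (u = Mul(2, Rational(-1, 3)) = Rational(-2, 3) ≈ -0.66667)
k = 2 (k = Add(-2, 4) = 2)
Mul(Add(Add(u, -14), -16), Function('P')(k)) = Mul(Add(Add(Rational(-2, 3), -14), -16), Mul(5, Pow(2, -1))) = Mul(Add(Rational(-44, 3), -16), Mul(5, Rational(1, 2))) = Mul(Rational(-92, 3), Rational(5, 2)) = Rational(-230, 3)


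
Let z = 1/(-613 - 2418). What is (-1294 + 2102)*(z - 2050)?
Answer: -5020549208/3031 ≈ -1.6564e+6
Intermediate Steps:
z = -1/3031 (z = 1/(-3031) = -1/3031 ≈ -0.00032992)
(-1294 + 2102)*(z - 2050) = (-1294 + 2102)*(-1/3031 - 2050) = 808*(-6213551/3031) = -5020549208/3031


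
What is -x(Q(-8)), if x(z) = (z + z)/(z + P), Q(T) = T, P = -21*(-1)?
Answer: 16/13 ≈ 1.2308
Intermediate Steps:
P = 21
x(z) = 2*z/(21 + z) (x(z) = (z + z)/(z + 21) = (2*z)/(21 + z) = 2*z/(21 + z))
-x(Q(-8)) = -2*(-8)/(21 - 8) = -2*(-8)/13 = -1*(-16/13) = 16/13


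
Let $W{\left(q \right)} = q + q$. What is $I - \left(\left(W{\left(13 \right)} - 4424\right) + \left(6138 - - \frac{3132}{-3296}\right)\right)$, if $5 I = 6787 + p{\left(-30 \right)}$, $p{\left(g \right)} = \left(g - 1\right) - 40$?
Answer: $- \frac{1630901}{4120} \approx -395.85$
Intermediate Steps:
$p{\left(g \right)} = -41 + g$ ($p{\left(g \right)} = \left(-1 + g\right) - 40 = -41 + g$)
$W{\left(q \right)} = 2 q$
$I = \frac{6716}{5}$ ($I = \frac{6787 - 71}{5} = \frac{1}{5} \cdot 6716 = \frac{6716}{5} \approx 1343.2$)
$I - \left(\left(W{\left(13 \right)} - 4424\right) + \left(6138 - - \frac{3132}{-3296}\right)\right) = \frac{6716}{5} - \left(\left(2 \cdot 13 - 4424\right) + \left(6138 - - \frac{3132}{-3296}\right)\right) = \frac{6716}{5} - \left(\left(26 - 4424\right) + \left(6138 - \left(-3132\right) \left(- \frac{1}{3296}\right)\right)\right) = \frac{6716}{5} - \left(-4398 + \left(6138 - \frac{783}{824}\right)\right) = \frac{6716}{5} - \left(-4398 + \frac{5056929}{824}\right) = \frac{6716}{5} - \frac{1432977}{824} = - \frac{1630901}{4120}$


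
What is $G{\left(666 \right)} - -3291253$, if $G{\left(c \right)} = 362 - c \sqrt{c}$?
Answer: $3291615 - 1998 \sqrt{74} \approx 3.2744 \cdot 10^{6}$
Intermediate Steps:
$G{\left(c \right)} = 362 - c^{\frac{3}{2}}$
$G{\left(666 \right)} - -3291253 = \left(362 - 666^{\frac{3}{2}}\right) - -3291253 = \left(362 - 1998 \sqrt{74}\right) + 3291253 = 3291615 - 1998 \sqrt{74}$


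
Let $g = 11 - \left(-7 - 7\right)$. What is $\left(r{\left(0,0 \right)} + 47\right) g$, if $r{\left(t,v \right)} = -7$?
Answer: $1000$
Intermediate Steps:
$g = 25$ ($g = 11 - -14 = 11 + 14 = 25$)
$\left(r{\left(0,0 \right)} + 47\right) g = \left(-7 + 47\right) 25 = 40 \cdot 25 = 1000$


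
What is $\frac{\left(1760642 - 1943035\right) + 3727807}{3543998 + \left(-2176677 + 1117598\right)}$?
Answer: $\frac{3545414}{2484919} \approx 1.4268$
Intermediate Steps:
$\frac{\left(1760642 - 1943035\right) + 3727807}{3543998 + \left(-2176677 + 1117598\right)} = \frac{-182393 + 3727807}{3543998 - 1059079} = \frac{3545414}{2484919}$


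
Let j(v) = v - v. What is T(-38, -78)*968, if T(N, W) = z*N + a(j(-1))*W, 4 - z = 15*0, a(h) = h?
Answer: -147136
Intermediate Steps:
j(v) = 0
z = 4 (z = 4 - 15*0 = 4 - 1*0 = 4 + 0 = 4)
T(N, W) = 4*N (T(N, W) = 4*N + 0*W = 4*N + 0 = 4*N)
T(-38, -78)*968 = (4*(-38))*968 = -152*968 = -147136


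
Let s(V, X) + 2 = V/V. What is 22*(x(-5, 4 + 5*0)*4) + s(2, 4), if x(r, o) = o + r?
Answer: -89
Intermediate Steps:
s(V, X) = -1 (s(V, X) = -2 + V/V = -2 + 1 = -1)
22*(x(-5, 4 + 5*0)*4) + s(2, 4) = 22*(((4 + 5*0) - 5)*4) - 1 = 22*(((4 + 0) - 5)*4) - 1 = 22*((4 - 5)*4) - 1 = 22*(-1*4) - 1 = 22*(-4) - 1 = -88 - 1 = -89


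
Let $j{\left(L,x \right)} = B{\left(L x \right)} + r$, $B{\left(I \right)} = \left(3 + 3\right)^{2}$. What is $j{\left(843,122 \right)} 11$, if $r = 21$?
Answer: $627$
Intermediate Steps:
$B{\left(I \right)} = 36$ ($B{\left(I \right)} = 6^{2} = 36$)
$j{\left(L,x \right)} = 57$ ($j{\left(L,x \right)} = 36 + 21 = 57$)
$j{\left(843,122 \right)} 11 = 57 \cdot 11 = 627$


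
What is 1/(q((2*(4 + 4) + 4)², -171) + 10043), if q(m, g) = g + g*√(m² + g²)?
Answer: -9872/5436139697 - 171*√189241/5436139697 ≈ -1.5500e-5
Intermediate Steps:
q(m, g) = g + g*√(g² + m²)
1/(q((2*(4 + 4) + 4)², -171) + 10043) = 1/(-171*(1 + √((-171)² + ((2*(4 + 4) + 4)²)²)) + 10043) = 1/(-171*(1 + √(29241 + ((2*8 + 4)²)²)) + 10043) = 1/(-171*(1 + √(29241 + ((16 + 4)²)²)) + 10043) = 1/(-171*(1 + √(29241 + (20²)²)) + 10043) = 1/(-171*(1 + √(29241 + 400²)) + 10043) = 1/(-171*(1 + √(29241 + 160000)) + 10043) = 1/(-171*(1 + √189241) + 10043) = 1/((-171 - 171*√189241) + 10043) = 1/(9872 - 171*√189241)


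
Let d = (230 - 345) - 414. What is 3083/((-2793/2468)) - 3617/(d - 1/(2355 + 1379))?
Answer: -1665769857886/612997399 ≈ -2717.4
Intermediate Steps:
d = -529 (d = -115 - 414 = -529)
3083/((-2793/2468)) - 3617/(d - 1/(2355 + 1379)) = 3083/((-2793/2468)) - 3617/(-529 - 1/(2355 + 1379)) = 3083/((-2793*1/2468)) - 3617/(-529 - 1/3734) = 3083/(-2793/2468) - 3617/(-529 - 1*1/3734) = 3083*(-2468/2793) - 3617/(-529 - 1/3734) = -7608844/2793 - 3617/(-1975287/3734) = -7608844/2793 - 3617*(-3734/1975287) = -7608844/2793 + 13505878/1975287 = -1665769857886/612997399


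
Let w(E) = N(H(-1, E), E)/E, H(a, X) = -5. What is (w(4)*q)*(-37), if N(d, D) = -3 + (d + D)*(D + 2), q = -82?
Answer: -13653/2 ≈ -6826.5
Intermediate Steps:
N(d, D) = -3 + (2 + D)*(D + d) (N(d, D) = -3 + (D + d)*(2 + D) = -3 + (2 + D)*(D + d))
w(E) = (-13 + E**2 - 3*E)/E (w(E) = (-3 + E**2 + 2*E + 2*(-5) + E*(-5))/E = (-3 + E**2 + 2*E - 10 - 5*E)/E = (-13 + E**2 - 3*E)/E)
(w(4)*q)*(-37) = ((-3 + 4 - 13/4)*(-82))*(-37) = -9/4*(-82)*(-37) = (369/2)*(-37) = -13653/2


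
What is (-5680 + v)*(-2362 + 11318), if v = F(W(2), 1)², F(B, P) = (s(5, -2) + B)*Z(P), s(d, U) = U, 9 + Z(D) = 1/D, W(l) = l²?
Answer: -48577344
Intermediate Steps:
Z(D) = -9 + 1/D
F(B, P) = (-9 + 1/P)*(-2 + B) (F(B, P) = (-2 + B)*(-9 + 1/P) = (-9 + 1/P)*(-2 + B))
v = 256 (v = (-1*(-1 + 9*1)*(-2 + 2²)/1)² = (-1*1*(-1 + 9)*(-2 + 4))² = (-1*1*8*2)² = (-16)² = 256)
(-5680 + v)*(-2362 + 11318) = (-5680 + 256)*(-2362 + 11318) = -5424*8956 = -48577344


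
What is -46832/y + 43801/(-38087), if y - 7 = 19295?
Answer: -1314568643/367577637 ≈ -3.5763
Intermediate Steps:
y = 19302 (y = 7 + 19295 = 19302)
-46832/y + 43801/(-38087) = -46832/19302 + 43801/(-38087) = -46832*1/19302 + 43801*(-1/38087) = -23416/9651 - 43801/38087 = -1314568643/367577637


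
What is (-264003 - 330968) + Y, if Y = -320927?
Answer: -915898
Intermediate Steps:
(-264003 - 330968) + Y = (-264003 - 330968) - 320927 = -594971 - 320927 = -915898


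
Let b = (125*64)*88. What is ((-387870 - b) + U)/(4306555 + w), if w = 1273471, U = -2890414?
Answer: -1991142/2790013 ≈ -0.71367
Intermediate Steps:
b = 704000 (b = 8000*88 = 704000)
((-387870 - b) + U)/(4306555 + w) = ((-387870 - 1*704000) - 2890414)/(4306555 + 1273471) = ((-387870 - 704000) - 2890414)/5580026 = (-1091870 - 2890414)*(1/5580026) = -3982284*1/5580026 = -1991142/2790013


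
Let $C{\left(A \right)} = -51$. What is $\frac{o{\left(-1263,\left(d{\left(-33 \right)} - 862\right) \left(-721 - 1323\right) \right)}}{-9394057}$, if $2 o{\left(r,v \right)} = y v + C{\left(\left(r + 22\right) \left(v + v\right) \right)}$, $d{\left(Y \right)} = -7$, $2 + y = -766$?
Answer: $\frac{47039631}{647866} \approx 72.607$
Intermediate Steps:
$y = -768$ ($y = -2 - 766 = -768$)
$o{\left(r,v \right)} = - \frac{51}{2} - 384 v$ ($o{\left(r,v \right)} = \frac{- 768 v - 51}{2} = \frac{-51 - 768 v}{2} = - \frac{51}{2} - 384 v$)
$\frac{o{\left(-1263,\left(d{\left(-33 \right)} - 862\right) \left(-721 - 1323\right) \right)}}{-9394057} = \frac{- \frac{51}{2} - 384 \left(-7 - 862\right) \left(-721 - 1323\right)}{-9394057} = \left(- \frac{51}{2} - 384 \left(\left(-869\right) \left(-2044\right)\right)\right) \left(- \frac{1}{9394057}\right) = \left(- \frac{51}{2} - 682074624\right) \left(- \frac{1}{9394057}\right) = \left(- \frac{1364149299}{2}\right) \left(- \frac{1}{9394057}\right) = \frac{47039631}{647866}$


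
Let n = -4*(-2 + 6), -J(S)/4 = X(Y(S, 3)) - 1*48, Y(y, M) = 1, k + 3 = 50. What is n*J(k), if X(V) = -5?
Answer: -3392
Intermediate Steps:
k = 47 (k = -3 + 50 = 47)
J(S) = 212 (J(S) = -4*(-5 - 1*48) = -4*(-5 - 48) = -4*(-53) = 212)
n = -16 (n = -4*4 = -16)
n*J(k) = -16*212 = -3392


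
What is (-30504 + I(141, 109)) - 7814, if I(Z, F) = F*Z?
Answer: -22949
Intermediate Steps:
(-30504 + I(141, 109)) - 7814 = (-30504 + 109*141) - 7814 = (-30504 + 15369) - 7814 = -15135 - 7814 = -22949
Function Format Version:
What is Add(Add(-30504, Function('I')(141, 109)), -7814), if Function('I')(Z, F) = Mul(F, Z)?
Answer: -22949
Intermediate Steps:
Add(Add(-30504, Function('I')(141, 109)), -7814) = Add(Add(-30504, Mul(109, 141)), -7814) = Add(Add(-30504, 15369), -7814) = Add(-15135, -7814) = -22949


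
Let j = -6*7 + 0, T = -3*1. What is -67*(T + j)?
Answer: 3015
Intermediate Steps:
T = -3
j = -42 (j = -42 + 0 = -42)
-67*(T + j) = -67*(-3 - 42) = -67*(-45) = 3015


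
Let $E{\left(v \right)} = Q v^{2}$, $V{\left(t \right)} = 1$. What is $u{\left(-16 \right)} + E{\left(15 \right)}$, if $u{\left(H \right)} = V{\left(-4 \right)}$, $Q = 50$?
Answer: $11251$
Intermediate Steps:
$E{\left(v \right)} = 50 v^{2}$
$u{\left(H \right)} = 1$
$u{\left(-16 \right)} + E{\left(15 \right)} = 1 + 50 \cdot 15^{2} = 1 + 50 \cdot 225 = 1 + 11250 = 11251$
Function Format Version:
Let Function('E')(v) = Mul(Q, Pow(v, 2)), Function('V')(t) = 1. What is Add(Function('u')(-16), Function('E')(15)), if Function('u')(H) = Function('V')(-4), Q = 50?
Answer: 11251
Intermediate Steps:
Function('E')(v) = Mul(50, Pow(v, 2))
Function('u')(H) = 1
Add(Function('u')(-16), Function('E')(15)) = Add(1, Mul(50, Pow(15, 2))) = Add(1, Mul(50, 225)) = Add(1, 11250) = 11251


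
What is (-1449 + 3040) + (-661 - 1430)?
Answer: -500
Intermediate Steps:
(-1449 + 3040) + (-661 - 1430) = 1591 - 2091 = -500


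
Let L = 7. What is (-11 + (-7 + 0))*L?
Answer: -126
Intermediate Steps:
(-11 + (-7 + 0))*L = (-11 + (-7 + 0))*7 = (-11 - 7)*7 = -18*7 = -126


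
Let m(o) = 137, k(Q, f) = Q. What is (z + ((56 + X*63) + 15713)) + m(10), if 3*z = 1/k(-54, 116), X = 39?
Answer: 2974805/162 ≈ 18363.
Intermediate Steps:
z = -1/162 (z = (⅓)/(-54) = (⅓)*(-1/54) = -1/162 ≈ -0.0061728)
(z + ((56 + X*63) + 15713)) + m(10) = (-1/162 + ((56 + 39*63) + 15713)) + 137 = (-1/162 + ((56 + 2457) + 15713)) + 137 = (-1/162 + (2513 + 15713)) + 137 = (-1/162 + 18226) + 137 = 2952611/162 + 137 = 2974805/162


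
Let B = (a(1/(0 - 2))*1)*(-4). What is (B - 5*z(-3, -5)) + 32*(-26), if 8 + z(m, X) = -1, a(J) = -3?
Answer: -775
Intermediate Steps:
z(m, X) = -9 (z(m, X) = -8 - 1 = -9)
B = 12 (B = -3*1*(-4) = -3*(-4) = 12)
(B - 5*z(-3, -5)) + 32*(-26) = (12 - 5*(-9)) + 32*(-26) = (12 + 45) - 832 = 57 - 832 = -775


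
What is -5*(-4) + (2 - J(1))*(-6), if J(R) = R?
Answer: 14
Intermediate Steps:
-5*(-4) + (2 - J(1))*(-6) = -5*(-4) + (2 - 1*1)*(-6) = 20 + (2 - 1)*(-6) = 20 + 1*(-6) = 20 - 6 = 14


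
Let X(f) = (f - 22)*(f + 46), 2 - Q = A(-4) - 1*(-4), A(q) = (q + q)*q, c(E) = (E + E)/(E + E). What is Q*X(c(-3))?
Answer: 33558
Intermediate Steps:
c(E) = 1 (c(E) = (2*E)/((2*E)) = (2*E)*(1/(2*E)) = 1)
A(q) = 2*q² (A(q) = (2*q)*q = 2*q²)
Q = -34 (Q = 2 - (2*(-4)² - 1*(-4)) = 2 - (2*16 + 4) = 2 - (32 + 4) = 2 - 1*36 = 2 - 36 = -34)
X(f) = (-22 + f)*(46 + f)
Q*X(c(-3)) = -34*(-1012 + 1² + 24*1) = -34*(-1012 + 1 + 24) = -34*(-987) = 33558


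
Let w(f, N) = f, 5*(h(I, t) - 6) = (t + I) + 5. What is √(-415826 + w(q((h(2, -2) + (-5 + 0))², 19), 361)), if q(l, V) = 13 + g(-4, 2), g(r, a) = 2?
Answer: I*√415811 ≈ 644.83*I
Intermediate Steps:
h(I, t) = 7 + I/5 + t/5 (h(I, t) = 6 + ((t + I) + 5)/5 = 6 + ((I + t) + 5)/5 = 6 + (5 + I + t)/5 = 6 + (1 + I/5 + t/5) = 7 + I/5 + t/5)
q(l, V) = 15 (q(l, V) = 13 + 2 = 15)
√(-415826 + w(q((h(2, -2) + (-5 + 0))², 19), 361)) = √(-415826 + 15) = √(-415811) = I*√415811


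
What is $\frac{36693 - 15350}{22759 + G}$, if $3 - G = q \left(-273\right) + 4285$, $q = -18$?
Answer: $\frac{21343}{13563} \approx 1.5736$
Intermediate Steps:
$G = -9196$ ($G = 3 - \left(\left(-18\right) \left(-273\right) + 4285\right) = 3 - \left(4914 + 4285\right) = 3 - 9199 = -9196$)
$\frac{36693 - 15350}{22759 + G} = \frac{36693 - 15350}{22759 - 9196} = \frac{21343}{13563}$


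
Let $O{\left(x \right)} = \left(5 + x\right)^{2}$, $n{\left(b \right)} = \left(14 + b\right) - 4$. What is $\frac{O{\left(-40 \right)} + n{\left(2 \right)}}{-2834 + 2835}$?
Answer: $1237$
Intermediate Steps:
$n{\left(b \right)} = 10 + b$
$\frac{O{\left(-40 \right)} + n{\left(2 \right)}}{-2834 + 2835} = \frac{\left(5 - 40\right)^{2} + \left(10 + 2\right)}{-2834 + 2835} = \frac{\left(-35\right)^{2} + 12}{1} = \left(1225 + 12\right) 1 = 1237 \cdot 1 = 1237$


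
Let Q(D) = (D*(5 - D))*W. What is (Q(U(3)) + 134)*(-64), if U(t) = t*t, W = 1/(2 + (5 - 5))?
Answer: -7424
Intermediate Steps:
W = 1/2 (W = 1/(2 + 0) = 1/2 ≈ 0.50000)
U(t) = t**2
Q(D) = D*(5 - D)/2 (Q(D) = (D*(5 - D))*(1/2) = D*(5 - D)/2)
(Q(U(3)) + 134)*(-64) = ((1/2)*3**2*(5 - 1*3**2) + 134)*(-64) = ((1/2)*9*(5 - 1*9) + 134)*(-64) = ((1/2)*9*(5 - 9) + 134)*(-64) = ((1/2)*9*(-4) + 134)*(-64) = (-18 + 134)*(-64) = 116*(-64) = -7424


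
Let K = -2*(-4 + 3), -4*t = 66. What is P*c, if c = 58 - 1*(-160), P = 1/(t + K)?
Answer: -436/29 ≈ -15.034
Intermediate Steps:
t = -33/2 (t = -1/4*66 = -33/2 ≈ -16.500)
K = 2 (K = -2*(-1) = 2)
P = -2/29 (P = 1/(-33/2 + 2) = 1/(-29/2) = -2/29 ≈ -0.068966)
c = 218 (c = 58 + 160 = 218)
P*c = -2/29*218 = -436/29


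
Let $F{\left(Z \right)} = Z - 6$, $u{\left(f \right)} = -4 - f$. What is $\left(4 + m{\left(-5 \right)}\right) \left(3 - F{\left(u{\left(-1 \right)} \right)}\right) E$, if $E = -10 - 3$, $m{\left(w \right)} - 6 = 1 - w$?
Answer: $-2496$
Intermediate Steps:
$m{\left(w \right)} = 7 - w$ ($m{\left(w \right)} = 6 - \left(-1 + w\right) = 7 - w$)
$F{\left(Z \right)} = -6 + Z$ ($F{\left(Z \right)} = Z - 6 = -6 + Z$)
$E = -13$
$\left(4 + m{\left(-5 \right)}\right) \left(3 - F{\left(u{\left(-1 \right)} \right)}\right) E = \left(4 + \left(7 - -5\right)\right) \left(3 - \left(-6 - 3\right)\right) \left(-13\right) = \left(4 + \left(7 + 5\right)\right) \left(3 - \left(-6 + \left(-4 + 1\right)\right)\right) \left(-13\right) = \left(4 + 12\right) \left(3 - \left(-6 - 3\right)\right) \left(-13\right) = 16 \left(3 - -9\right) \left(-13\right) = 16 \left(3 + 9\right) \left(-13\right) = 16 \cdot 12 \left(-13\right) = 192 \left(-13\right) = -2496$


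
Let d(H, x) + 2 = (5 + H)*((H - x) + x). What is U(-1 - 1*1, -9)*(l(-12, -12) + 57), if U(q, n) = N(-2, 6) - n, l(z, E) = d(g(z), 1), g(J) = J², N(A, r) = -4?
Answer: 107555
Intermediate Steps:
d(H, x) = -2 + H*(5 + H) (d(H, x) = -2 + (5 + H)*((H - x) + x) = -2 + (5 + H)*H = -2 + H*(5 + H))
l(z, E) = -2 + z⁴ + 5*z² (l(z, E) = -2 + (z²)² + 5*z² = -2 + z⁴ + 5*z²)
U(q, n) = -4 - n
U(-1 - 1*1, -9)*(l(-12, -12) + 57) = (-4 - 1*(-9))*((-2 + (-12)⁴ + 5*(-12)²) + 57) = (-4 + 9)*((-2 + 20736 + 5*144) + 57) = 5*((-2 + 20736 + 720) + 57) = 5*(21454 + 57) = 5*21511 = 107555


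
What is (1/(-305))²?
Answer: 1/93025 ≈ 1.0750e-5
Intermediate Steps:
(1/(-305))² = (-1/305)² = 1/93025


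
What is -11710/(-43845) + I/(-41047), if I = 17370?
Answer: -56185456/359941143 ≈ -0.15610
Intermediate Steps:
-11710/(-43845) + I/(-41047) = -11710/(-43845) + 17370/(-41047) = -11710*(-1/43845) + 17370*(-1/41047) = 2342/8769 - 17370/41047 = -56185456/359941143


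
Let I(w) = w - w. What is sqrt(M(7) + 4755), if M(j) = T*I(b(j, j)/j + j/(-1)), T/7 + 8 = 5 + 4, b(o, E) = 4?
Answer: sqrt(4755) ≈ 68.957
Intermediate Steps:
I(w) = 0
T = 7 (T = -56 + 7*(5 + 4) = -56 + 7*9 = -56 + 63 = 7)
M(j) = 0 (M(j) = 7*0 = 0)
sqrt(M(7) + 4755) = sqrt(0 + 4755) = sqrt(4755)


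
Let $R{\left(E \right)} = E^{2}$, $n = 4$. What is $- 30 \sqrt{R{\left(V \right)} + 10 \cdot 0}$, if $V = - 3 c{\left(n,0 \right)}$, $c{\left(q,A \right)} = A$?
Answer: $0$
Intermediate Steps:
$V = 0$ ($V = \left(-3\right) 0 = 0$)
$- 30 \sqrt{R{\left(V \right)} + 10 \cdot 0} = - 30 \sqrt{0^{2} + 10 \cdot 0} = - 30 \sqrt{0 + 0} = - 30 \sqrt{0} = \left(-30\right) 0 = 0$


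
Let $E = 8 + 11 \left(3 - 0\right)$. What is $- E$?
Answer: $-41$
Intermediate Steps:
$E = 41$ ($E = 8 + 11 \left(3 + 0\right) = 8 + 11 \cdot 3 = 8 + 33 = 41$)
$- E = \left(-1\right) 41 = -41$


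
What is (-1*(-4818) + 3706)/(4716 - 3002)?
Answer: 4262/857 ≈ 4.9732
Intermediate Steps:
(-1*(-4818) + 3706)/(4716 - 3002) = (4818 + 3706)/1714 = 8524*(1/1714) = 4262/857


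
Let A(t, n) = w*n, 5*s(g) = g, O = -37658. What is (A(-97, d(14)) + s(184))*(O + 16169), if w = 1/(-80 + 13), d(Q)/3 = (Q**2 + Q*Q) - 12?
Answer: -142429092/335 ≈ -4.2516e+5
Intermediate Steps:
d(Q) = -36 + 6*Q**2 (d(Q) = 3*((Q**2 + Q*Q) - 12) = 3*((Q**2 + Q**2) - 12) = 3*(2*Q**2 - 12) = 3*(-12 + 2*Q**2) = -36 + 6*Q**2)
s(g) = g/5
w = -1/67 (w = 1/(-67) = -1/67 ≈ -0.014925)
A(t, n) = -n/67
(A(-97, d(14)) + s(184))*(O + 16169) = (-(-36 + 6*14**2)/67 + (1/5)*184)*(-37658 + 16169) = (-(-36 + 6*196)/67 + 184/5)*(-21489) = (-(-36 + 1176)/67 + 184/5)*(-21489) = (-1/67*1140 + 184/5)*(-21489) = (-1140/67 + 184/5)*(-21489) = (6628/335)*(-21489) = -142429092/335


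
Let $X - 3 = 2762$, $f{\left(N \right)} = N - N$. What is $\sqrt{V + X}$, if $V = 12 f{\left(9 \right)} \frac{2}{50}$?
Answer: $\sqrt{2765} \approx 52.583$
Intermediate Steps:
$f{\left(N \right)} = 0$
$X = 2765$ ($X = 3 + 2762 = 2765$)
$V = 0$ ($V = 12 \cdot 0 \cdot \frac{2}{50} = 0 \cdot 2 \cdot \frac{1}{50} = 0 \cdot \frac{1}{25} = 0$)
$\sqrt{V + X} = \sqrt{0 + 2765} = \sqrt{2765}$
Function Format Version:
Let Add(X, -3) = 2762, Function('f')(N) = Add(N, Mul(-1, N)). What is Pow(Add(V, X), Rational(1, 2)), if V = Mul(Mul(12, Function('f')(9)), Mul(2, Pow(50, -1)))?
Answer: Pow(2765, Rational(1, 2)) ≈ 52.583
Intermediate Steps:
Function('f')(N) = 0
X = 2765 (X = Add(3, 2762) = 2765)
V = 0 (V = Mul(Mul(12, 0), Mul(2, Pow(50, -1))) = Mul(0, Mul(2, Rational(1, 50))) = Mul(0, Rational(1, 25)) = 0)
Pow(Add(V, X), Rational(1, 2)) = Pow(Add(0, 2765), Rational(1, 2)) = Pow(2765, Rational(1, 2))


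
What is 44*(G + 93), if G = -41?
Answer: 2288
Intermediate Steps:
44*(G + 93) = 44*(-41 + 93) = 44*52 = 2288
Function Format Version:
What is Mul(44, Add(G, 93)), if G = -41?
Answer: 2288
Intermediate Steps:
Mul(44, Add(G, 93)) = Mul(44, Add(-41, 93)) = Mul(44, 52) = 2288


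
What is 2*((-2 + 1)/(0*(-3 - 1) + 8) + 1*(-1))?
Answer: -9/4 ≈ -2.2500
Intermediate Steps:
2*((-2 + 1)/(0*(-3 - 1) + 8) + 1*(-1)) = 2*(-1/(0*(-4) + 8) - 1) = 2*(-1/(0 + 8) - 1) = 2*(-1/8 - 1) = 2*(-9/8) = -9/4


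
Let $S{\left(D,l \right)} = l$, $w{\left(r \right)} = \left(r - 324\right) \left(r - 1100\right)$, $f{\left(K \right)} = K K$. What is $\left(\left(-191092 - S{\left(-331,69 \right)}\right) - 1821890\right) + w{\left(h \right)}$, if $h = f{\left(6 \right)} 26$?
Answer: $-2113419$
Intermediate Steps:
$f{\left(K \right)} = K^{2}$
$h = 936$ ($h = 6^{2} \cdot 26 = 36 \cdot 26 = 936$)
$w{\left(r \right)} = \left(-1100 + r\right) \left(-324 + r\right)$ ($w{\left(r \right)} = \left(-324 + r\right) \left(-1100 + r\right) = \left(-1100 + r\right) \left(-324 + r\right)$)
$\left(\left(-191092 - S{\left(-331,69 \right)}\right) - 1821890\right) + w{\left(h \right)} = \left(\left(-191092 - 69\right) - 1821890\right) + \left(356400 + 936^{2} - 1332864\right) = \left(\left(-191092 - 69\right) - 1821890\right) + \left(356400 + 876096 - 1332864\right) = \left(-191161 - 1821890\right) - 100368 = -2013051 - 100368 = -2113419$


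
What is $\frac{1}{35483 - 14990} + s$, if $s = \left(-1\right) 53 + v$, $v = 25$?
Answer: $- \frac{573803}{20493} \approx -28.0$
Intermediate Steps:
$s = -28$ ($s = \left(-1\right) 53 + 25 = -53 + 25 = -28$)
$\frac{1}{35483 - 14990} + s = \frac{1}{35483 - 14990} - 28 = \frac{1}{20493} - 28 = - \frac{573803}{20493}$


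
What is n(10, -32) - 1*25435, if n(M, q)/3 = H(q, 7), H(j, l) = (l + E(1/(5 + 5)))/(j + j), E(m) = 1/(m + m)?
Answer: -406969/16 ≈ -25436.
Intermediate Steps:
E(m) = 1/(2*m)
H(j, l) = (5 + l)/(2*j) (H(j, l) = (l + 1/(2*(1/(5 + 5))))/(j + j) = (l + 1/(2*(1/10)))/((2*j)) = (l + 1/(2*(⅒)))*(1/(2*j)) = (l + (½)*10)*(1/(2*j)) = (l + 5)*(1/(2*j)) = (5 + l)*(1/(2*j)) = (5 + l)/(2*j))
n(M, q) = 18/q (n(M, q) = 3*((5 + 7)/(2*q)) = 3*((½)*12/q) = 3*(6/q) = 18/q)
n(10, -32) - 1*25435 = 18/(-32) - 1*25435 = 18*(-1/32) - 25435 = -9/16 - 25435 = -406969/16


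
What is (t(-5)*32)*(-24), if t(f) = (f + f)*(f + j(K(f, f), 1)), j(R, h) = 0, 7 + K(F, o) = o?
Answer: -38400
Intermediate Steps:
K(F, o) = -7 + o
t(f) = 2*f² (t(f) = (f + f)*(f + 0) = (2*f)*f = 2*f²)
(t(-5)*32)*(-24) = ((2*(-5)²)*32)*(-24) = ((2*25)*32)*(-24) = (50*32)*(-24) = 1600*(-24) = -38400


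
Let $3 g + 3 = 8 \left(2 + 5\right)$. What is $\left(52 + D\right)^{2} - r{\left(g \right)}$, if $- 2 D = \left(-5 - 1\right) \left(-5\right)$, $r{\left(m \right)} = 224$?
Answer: $1145$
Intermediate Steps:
$g = \frac{53}{3}$ ($g = -1 + \frac{8 \left(2 + 5\right)}{3} = -1 + \frac{8 \cdot 7}{3} = -1 + \frac{1}{3} \cdot 56 = -1 + \frac{56}{3} = \frac{53}{3} \approx 17.667$)
$D = -15$ ($D = - \frac{\left(-5 - 1\right) \left(-5\right)}{2} = - \frac{\left(-6\right) \left(-5\right)}{2} = \left(- \frac{1}{2}\right) 30 = -15$)
$\left(52 + D\right)^{2} - r{\left(g \right)} = \left(52 - 15\right)^{2} - 224 = 37^{2} - 224 = 1369 - 224 = 1145$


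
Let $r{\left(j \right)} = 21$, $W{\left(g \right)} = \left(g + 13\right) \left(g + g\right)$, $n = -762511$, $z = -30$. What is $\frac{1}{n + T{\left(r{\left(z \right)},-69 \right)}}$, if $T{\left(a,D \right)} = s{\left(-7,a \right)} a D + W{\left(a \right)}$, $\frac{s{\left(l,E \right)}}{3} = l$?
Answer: $- \frac{1}{730654} \approx -1.3686 \cdot 10^{-6}$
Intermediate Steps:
$s{\left(l,E \right)} = 3 l$
$W{\left(g \right)} = 2 g \left(13 + g\right)$ ($W{\left(g \right)} = \left(13 + g\right) 2 g = 2 g \left(13 + g\right)$)
$T{\left(a,D \right)} = - 21 D a + 2 a \left(13 + a\right)$ ($T{\left(a,D \right)} = 3 \left(-7\right) a D + 2 a \left(13 + a\right) = - 21 a D + 2 a \left(13 + a\right) = - 21 D a + 2 a \left(13 + a\right)$)
$\frac{1}{n + T{\left(r{\left(z \right)},-69 \right)}} = \frac{1}{-762511 + 21 \left(26 - -1449 + 2 \cdot 21\right)} = \frac{1}{-762511 + 21 \left(26 + 1449 + 42\right)} = \frac{1}{-762511 + 21 \cdot 1517} = \frac{1}{-762511 + 31857} = \frac{1}{-730654} = - \frac{1}{730654}$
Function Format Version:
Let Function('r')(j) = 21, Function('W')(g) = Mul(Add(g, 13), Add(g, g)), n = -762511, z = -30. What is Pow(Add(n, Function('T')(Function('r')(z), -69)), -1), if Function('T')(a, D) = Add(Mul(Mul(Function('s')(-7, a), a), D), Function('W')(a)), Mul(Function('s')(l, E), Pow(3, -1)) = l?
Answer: Rational(-1, 730654) ≈ -1.3686e-6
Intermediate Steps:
Function('s')(l, E) = Mul(3, l)
Function('W')(g) = Mul(2, g, Add(13, g)) (Function('W')(g) = Mul(Add(13, g), Mul(2, g)) = Mul(2, g, Add(13, g)))
Function('T')(a, D) = Add(Mul(-21, D, a), Mul(2, a, Add(13, a))) (Function('T')(a, D) = Add(Mul(Mul(Mul(3, -7), a), D), Mul(2, a, Add(13, a))) = Add(Mul(Mul(-21, a), D), Mul(2, a, Add(13, a))) = Add(Mul(-21, D, a), Mul(2, a, Add(13, a))))
Pow(Add(n, Function('T')(Function('r')(z), -69)), -1) = Pow(Add(-762511, Mul(21, Add(26, Mul(-21, -69), Mul(2, 21)))), -1) = Pow(Add(-762511, Mul(21, Add(26, 1449, 42))), -1) = Pow(Add(-762511, Mul(21, 1517)), -1) = Pow(Add(-762511, 31857), -1) = Pow(-730654, -1) = Rational(-1, 730654)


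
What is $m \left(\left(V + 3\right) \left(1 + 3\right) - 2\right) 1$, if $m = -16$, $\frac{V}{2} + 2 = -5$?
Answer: $736$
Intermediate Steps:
$V = -14$ ($V = -4 + 2 \left(-5\right) = -4 - 10 = -14$)
$m \left(\left(V + 3\right) \left(1 + 3\right) - 2\right) 1 = - 16 \left(\left(-14 + 3\right) \left(1 + 3\right) - 2\right) 1 = - 16 \left(\left(-11\right) 4 - 2\right) 1 = - 16 \left(-44 - 2\right) 1 = - 16 \left(\left(-46\right) 1\right) = \left(-16\right) \left(-46\right) = 736$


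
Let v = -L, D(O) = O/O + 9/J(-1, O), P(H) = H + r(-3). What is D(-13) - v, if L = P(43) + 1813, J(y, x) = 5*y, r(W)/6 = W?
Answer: 9186/5 ≈ 1837.2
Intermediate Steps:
r(W) = 6*W
P(H) = -18 + H (P(H) = H + 6*(-3) = H - 18 = -18 + H)
D(O) = -4/5 (D(O) = O/O + 9/((5*(-1))) = 1 + 9/(-5) = 1 + 9*(-1/5) = 1 - 9/5 = -4/5)
L = 1838 (L = (-18 + 43) + 1813 = 25 + 1813 = 1838)
v = -1838 (v = -1*1838 = -1838)
D(-13) - v = -4/5 - 1*(-1838) = -4/5 + 1838 = 9186/5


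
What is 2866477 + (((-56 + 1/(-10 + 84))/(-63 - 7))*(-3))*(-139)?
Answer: 14850078491/5180 ≈ 2.8668e+6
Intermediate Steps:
2866477 + (((-56 + 1/(-10 + 84))/(-63 - 7))*(-3))*(-139) = 2866477 + (((-56 + 1/74)/(-70))*(-3))*(-139) = 2866477 + (((-56 + 1/74)*(-1/70))*(-3))*(-139) = 2866477 + (-4143/74*(-1/70)*(-3))*(-139) = 2866477 + ((4143/5180)*(-3))*(-139) = 2866477 - 12429/5180*(-139) = 2866477 + 1727631/5180 = 14850078491/5180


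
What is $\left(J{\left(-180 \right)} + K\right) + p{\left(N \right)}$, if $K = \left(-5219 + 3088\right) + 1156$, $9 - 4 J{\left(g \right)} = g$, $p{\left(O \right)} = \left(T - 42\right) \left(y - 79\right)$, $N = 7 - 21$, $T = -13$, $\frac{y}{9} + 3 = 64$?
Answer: $- \frac{107111}{4} \approx -26778.0$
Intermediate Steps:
$y = 549$ ($y = -27 + 9 \cdot 64 = -27 + 576 = 549$)
$N = -14$
$p{\left(O \right)} = -25850$ ($p{\left(O \right)} = \left(-13 - 42\right) \left(549 - 79\right) = \left(-55\right) 470 = -25850$)
$J{\left(g \right)} = \frac{9}{4} - \frac{g}{4}$
$K = -975$ ($K = -2131 + 1156 = -975$)
$\left(J{\left(-180 \right)} + K\right) + p{\left(N \right)} = \left(\left(\frac{9}{4} - -45\right) - 975\right) - 25850 = \left(\left(\frac{9}{4} + 45\right) - 975\right) - 25850 = \left(\frac{189}{4} - 975\right) - 25850 = - \frac{3711}{4} - 25850 = - \frac{107111}{4}$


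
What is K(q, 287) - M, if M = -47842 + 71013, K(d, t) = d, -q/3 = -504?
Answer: -21659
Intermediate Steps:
q = 1512 (q = -3*(-504) = 1512)
M = 23171
K(q, 287) - M = 1512 - 1*23171 = 1512 - 23171 = -21659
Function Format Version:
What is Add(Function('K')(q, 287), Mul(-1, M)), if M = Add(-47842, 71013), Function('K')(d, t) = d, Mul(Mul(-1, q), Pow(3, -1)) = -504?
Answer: -21659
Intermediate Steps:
q = 1512 (q = Mul(-3, -504) = 1512)
M = 23171
Add(Function('K')(q, 287), Mul(-1, M)) = Add(1512, Mul(-1, 23171)) = Add(1512, -23171) = -21659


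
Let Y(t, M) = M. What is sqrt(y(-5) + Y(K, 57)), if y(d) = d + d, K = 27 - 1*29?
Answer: sqrt(47) ≈ 6.8557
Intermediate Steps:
K = -2 (K = 27 - 29 = -2)
y(d) = 2*d
sqrt(y(-5) + Y(K, 57)) = sqrt(2*(-5) + 57) = sqrt(-10 + 57) = sqrt(47)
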